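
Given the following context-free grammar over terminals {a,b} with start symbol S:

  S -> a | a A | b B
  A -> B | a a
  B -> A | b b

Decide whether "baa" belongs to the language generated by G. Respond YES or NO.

Convert to CNF:
  S -> T0 A | T1 B | a
  A -> T0 T0 | T1 T1
  B -> T0 T0 | T1 T1
  T0 -> a
  T1 -> b

CYK table (by increasing span):
  T[0,0] 'b' = {T1}  orig:{}
  T[1,1] 'a' = {S,T0}  orig:{S}
  T[2,2] 'a' = {S,T0}  orig:{S}
  T[0,1] 'ba' = ∅
  T[1,2] 'aa' = {A,B}
  T[0,2] 'baa' = {S}

S ∈ T[0,2] ⇒ YES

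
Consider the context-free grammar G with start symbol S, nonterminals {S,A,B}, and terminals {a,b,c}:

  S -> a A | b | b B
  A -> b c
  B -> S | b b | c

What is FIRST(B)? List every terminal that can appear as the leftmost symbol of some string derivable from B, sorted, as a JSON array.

Compute FIRST by fixpoint:
[1]
  A via A→b c: +{b}
  B via B→b b: +{b}
  B via B→c: +{c}
  S via S→a A: +{a}
  S via S→b: +{b}
  FIRST[S]={a,b}  FIRST[A]={b}  FIRST[B]={b,c}
[2]
  B via B→S: +{a}
  FIRST[S]={a,b}  FIRST[A]={b}  FIRST[B]={a,b,c}
[3] done
  FIRST[S]={a,b}  FIRST[A]={b}  FIRST[B]={a,b,c}

FIRST(B) = ["a", "b", "c"]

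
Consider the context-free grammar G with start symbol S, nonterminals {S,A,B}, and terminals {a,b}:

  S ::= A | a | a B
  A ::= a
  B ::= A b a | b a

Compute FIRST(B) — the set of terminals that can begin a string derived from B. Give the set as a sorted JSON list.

Compute FIRST by fixpoint:
pass 1:
  A via A→a: +{a}
  B via B→A b a: +{a}
  B via B→b a: +{b}
  S via S→A: +{a}
  FIRST(S)={a}  FIRST(A)={a}  FIRST(B)={a,b}
pass 2: — fixpoint
  FIRST(S)={a}  FIRST(A)={a}  FIRST(B)={a,b}

FIRST(B) = ["a", "b"]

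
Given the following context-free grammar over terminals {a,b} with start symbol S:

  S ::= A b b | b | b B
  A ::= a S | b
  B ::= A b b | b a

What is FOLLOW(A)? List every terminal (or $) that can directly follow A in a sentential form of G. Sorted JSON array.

FIRST sets, iterate to fixpoint:
iter 1:
  A via A→a S: +{a}
  A via A→b: +{b}
  B via B→A b b: +{a,b}
  S via S→A b b: +{a,b}
  FIRST[S]={a,b}  FIRST[A]={a,b}  FIRST[B]={a,b}
iter 2: done
  FIRST[S]={a,b}  FIRST[A]={a,b}  FIRST[B]={a,b}

FOLLOW sets:
initialize: $ ∈ FOLLOW(S)
round 1:
  B→A b b: FOLLOW(A) ⊇ FIRST(b) = {b}; new: +{b}
  S→b B: FOLLOW(B) ⊇ FOLLOW(S) ⊇ {$}; new: +{$}
  S: {$}  A: {b}  B: {$}
round 2:
  A→a S: FOLLOW(S) ⊇ FOLLOW(A) ⊇ {b}; new: +{b}
  S→b B: FOLLOW(B) ⊇ FOLLOW(S) ⊇ {$,b}; new: +{b}
  S: {$,b}  A: {b}  B: {$,b}
round 3: done
  S: {$,b}  A: {b}  B: {$,b}

FOLLOW(A) = ["b"]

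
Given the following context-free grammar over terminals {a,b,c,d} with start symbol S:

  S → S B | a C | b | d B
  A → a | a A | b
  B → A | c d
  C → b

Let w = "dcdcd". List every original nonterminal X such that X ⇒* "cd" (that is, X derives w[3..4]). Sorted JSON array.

Convert to CNF:
  S -> S B | T0 C | T2 B | b
  A -> T0 A | a | b
  B -> T0 A | T1 T2 | a | b
  C -> b
  T0 -> a
  T1 -> c
  T2 -> d

CYK fill — only the sub-triangle for w[3..4]:
  cell(3,3) c: {T1}  orig:{}
  cell(4,4) d: {T2}  orig:{}
  cell(3,4) cd: {B}

Original NTs in T[3,4] deriving "cd": ["B"]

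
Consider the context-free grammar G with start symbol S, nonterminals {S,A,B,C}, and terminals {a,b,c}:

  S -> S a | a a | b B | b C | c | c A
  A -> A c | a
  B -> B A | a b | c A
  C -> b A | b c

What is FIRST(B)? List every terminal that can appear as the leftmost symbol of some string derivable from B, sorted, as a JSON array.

FIRST sets, iterate to fixpoint:
pass 1:
  A via A→a: +{a}
  B via B→a b: +{a}
  B via B→c A: +{c}
  C via C→b A: +{b}
  S via S→a a: +{a}
  S via S→b B: +{b}
  S via S→c: +{c}
  FIRST[S]={a,b,c}  FIRST[A]={a}  FIRST[B]={a,c}  FIRST[C]={b}
pass 2: (stable)
  FIRST[S]={a,b,c}  FIRST[A]={a}  FIRST[B]={a,c}  FIRST[C]={b}

FIRST(B) = ["a", "c"]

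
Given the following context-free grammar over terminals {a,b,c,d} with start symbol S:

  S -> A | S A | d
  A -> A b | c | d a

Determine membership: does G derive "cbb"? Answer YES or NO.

CNF form of G:
  S -> A T0 | S A | T1 T2 | c | d
  A -> A T0 | T1 T2 | c
  T0 -> b
  T1 -> d
  T2 -> a

CYK fill:
  [0..0]={A,S}  "c"
  [1..1]={T0}  "b"  orig:{}
  [2..2]={T0}  "b"  orig:{}
  [0..1]={A,S}  "cb"
  [1..2]=∅  "bb"
  [0..2]={A,S}  "cbb"

S ∈ T[0,2] ⇒ YES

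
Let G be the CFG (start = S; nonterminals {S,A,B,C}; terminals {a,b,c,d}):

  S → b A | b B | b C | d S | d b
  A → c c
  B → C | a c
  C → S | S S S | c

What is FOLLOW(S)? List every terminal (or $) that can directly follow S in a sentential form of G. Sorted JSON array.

Compute FIRST by fixpoint:
iter 1:
  A via A→c c: +{c}
  B via B→a c: +{a}
  C via C→c: +{c}
  S via S→b A: +{b}
  S via S→d S: +{d}
  FIRST[S]={b,d}  FIRST[A]={c}  FIRST[B]={a}  FIRST[C]={c}
iter 2:
  B via B→C: +{c}
  C via C→S: +{b,d}
  FIRST[S]={b,d}  FIRST[A]={c}  FIRST[B]={a,c}  FIRST[C]={b,c,d}
iter 3:
  B via B→C: +{b,d}
  FIRST[S]={b,d}  FIRST[A]={c}  FIRST[B]={a,b,c,d}  FIRST[C]={b,c,d}
iter 4: (no change)
  FIRST[S]={b,d}  FIRST[A]={c}  FIRST[B]={a,b,c,d}  FIRST[C]={b,c,d}

FOLLOW iteration:
seed FOLLOW(S) with $
[1]
  C→S S S: FOLLOW(S) ⊇ FIRST(S) = {b,d}; new: +{b,d}
  S→b A: FOLLOW(A) ⊇ FOLLOW(S) ⊇ {$,b,d}; new: +{$,b,d}
  S→b B: FOLLOW(B) ⊇ FOLLOW(S) ⊇ {$,b,d}; new: +{$,b,d}
  S→b C: FOLLOW(C) ⊇ FOLLOW(S) ⊇ {$,b,d}; new: +{$,b,d}
  FOLLOW(S)={$,b,d}  FOLLOW(A)={$,b,d}  FOLLOW(B)={$,b,d}  FOLLOW(C)={$,b,d}
[2] (stable)
  FOLLOW(S)={$,b,d}  FOLLOW(A)={$,b,d}  FOLLOW(B)={$,b,d}  FOLLOW(C)={$,b,d}

FOLLOW(S) = ["$", "b", "d"]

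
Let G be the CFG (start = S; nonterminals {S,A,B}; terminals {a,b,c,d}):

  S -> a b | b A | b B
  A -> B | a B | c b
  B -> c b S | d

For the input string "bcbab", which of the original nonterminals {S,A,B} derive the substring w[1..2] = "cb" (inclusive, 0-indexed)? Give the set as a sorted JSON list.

Convert to CNF:
  S -> T0 T2 | T2 A | T2 B
  A -> T0 B | T1 T2 | T1 X3 | d
  B -> T1 X4 | d
  T0 -> a
  T1 -> c
  T2 -> b
  X3 -> T2 S
  X4 -> T2 S

CYK fill — only the sub-triangle for w[1..2]:
  cell(1,1) c: {T1}  orig:{}
  cell(2,2) b: {T2}  orig:{}
  cell(1,2) cb: {A}

Original NTs in T[1,2] deriving "cb": ["A"]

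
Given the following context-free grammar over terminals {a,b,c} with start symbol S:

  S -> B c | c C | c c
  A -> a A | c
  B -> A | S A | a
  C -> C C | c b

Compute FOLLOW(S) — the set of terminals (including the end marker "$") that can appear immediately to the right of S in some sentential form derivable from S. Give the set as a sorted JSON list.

Compute FIRST by fixpoint:
round 1:
  A via A→a A: +{a}
  A via A→c: +{c}
  B via B→A: +{a,c}
  C via C→c b: +{c}
  S via S→B c: +{a,c}
  FIRST[S]={a,c}  FIRST[A]={a,c}  FIRST[B]={a,c}  FIRST[C]={c}
round 2: (stable)
  FIRST[S]={a,c}  FIRST[A]={a,c}  FIRST[B]={a,c}  FIRST[C]={c}

FOLLOW sets:
seed FOLLOW(S) with $
round 1:
  B→S A: FOLLOW(S) ⊇ FIRST(A) = {a,c}; new: +{a,c}
  C→C C: FOLLOW(C) ⊇ FIRST(C) = {c}; new: +{c}
  S→B c: FOLLOW(B) ⊇ FIRST(c) = {c}; new: +{c}
  S→c C: FOLLOW(C) ⊇ FOLLOW(S) ⊇ {$,a,c}; new: +{$,a}
  FOLLOW(S)={$,a,c}  FOLLOW(A)={}  FOLLOW(B)={c}  FOLLOW(C)={$,a,c}
round 2:
  B→A: FOLLOW(A) ⊇ FOLLOW(B) ⊇ {c}; new: +{c}
  FOLLOW(S)={$,a,c}  FOLLOW(A)={c}  FOLLOW(B)={c}  FOLLOW(C)={$,a,c}
round 3: — fixpoint
  FOLLOW(S)={$,a,c}  FOLLOW(A)={c}  FOLLOW(B)={c}  FOLLOW(C)={$,a,c}

FOLLOW(S) = ["$", "a", "c"]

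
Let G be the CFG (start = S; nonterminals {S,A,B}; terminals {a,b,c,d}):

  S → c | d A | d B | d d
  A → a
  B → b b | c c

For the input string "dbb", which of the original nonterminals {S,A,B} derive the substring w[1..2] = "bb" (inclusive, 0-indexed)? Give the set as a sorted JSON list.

Convert to CNF:
  S -> T2 A | T2 B | T2 T2 | c
  A -> a
  B -> T0 T0 | T1 T1
  T0 -> b
  T1 -> c
  T2 -> d

Fill CYK table bottom-up, restricted to cells inside w[1..2]:
  [1..1]={T0}  "b"  orig:{}
  [2..2]={T0}  "b"  orig:{}
  [1..2]={B}  "bb"

Original NTs in T[1,2] deriving "bb": ["B"]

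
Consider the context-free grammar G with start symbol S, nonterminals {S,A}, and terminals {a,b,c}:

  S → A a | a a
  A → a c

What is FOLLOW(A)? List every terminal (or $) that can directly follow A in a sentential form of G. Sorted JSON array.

Compute FIRST by fixpoint:
[1]
  A via A→a c: +{a}
  S via S→A a: +{a}
  FIRST[S]={a}  FIRST[A]={a}
[2] (no change)
  FIRST[S]={a}  FIRST[A]={a}

Compute FOLLOW by fixpoint:
seed FOLLOW(S) with $
iter 1:
  S→A a: FOLLOW(A) ⊇ FIRST(a) = {a}; new: +{a}
  FOLLOW[S]={$}  FOLLOW[A]={a}
iter 2: (no change)
  FOLLOW[S]={$}  FOLLOW[A]={a}

FOLLOW(A) = ["a"]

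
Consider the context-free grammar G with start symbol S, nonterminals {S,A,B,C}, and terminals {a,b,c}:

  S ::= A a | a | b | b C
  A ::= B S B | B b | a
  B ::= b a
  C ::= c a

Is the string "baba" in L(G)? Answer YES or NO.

Convert to CNF:
  S -> A T1 | T0 C | a | b
  A -> B T0 | B X3 | a
  B -> T0 T1
  C -> T2 T1
  T0 -> b
  T1 -> a
  T2 -> c
  X3 -> S B

CYK fill:
  [0..0]={S,T0}  "b"  orig:{S}
  [1..1]={A,S,T1}  "a"  orig:{A,S}
  [2..2]={S,T0}  "b"  orig:{S}
  [3..3]={A,S,T1}  "a"  orig:{A,S}
  [0..1]={B}  "ba"
  [1..2]=∅  "ab"
  [2..3]={B}  "ba"
  [0..2]={A}  "bab"
  [1..3]={X3}  "aba"  orig:{}
  [0..3]={S}  "baba"

S ∈ T[0,3] ⇒ YES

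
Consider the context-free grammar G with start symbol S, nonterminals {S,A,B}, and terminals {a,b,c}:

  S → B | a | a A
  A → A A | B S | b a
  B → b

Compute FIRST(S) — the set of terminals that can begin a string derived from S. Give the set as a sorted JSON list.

FIRST iteration:
iter 1:
  A via A→b a: +{b}
  B via B→b: +{b}
  S via S→B: +{b}
  S via S→a: +{a}
  S: {a,b}  A: {b}  B: {b}
iter 2: (no change)
  S: {a,b}  A: {b}  B: {b}

FIRST(S) = ["a", "b"]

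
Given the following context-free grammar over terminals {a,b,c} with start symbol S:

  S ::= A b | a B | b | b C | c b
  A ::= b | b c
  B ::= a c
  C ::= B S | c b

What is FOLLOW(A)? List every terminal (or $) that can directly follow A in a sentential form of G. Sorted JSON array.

FIRST iteration:
[1]
  A via A→b: +{b}
  B via B→a c: +{a}
  C via C→B S: +{a}
  C via C→c b: +{c}
  S via S→A b: +{b}
  S via S→a B: +{a}
  S via S→c b: +{c}
  FIRST(S)={a,b,c}  FIRST(A)={b}  FIRST(B)={a}  FIRST(C)={a,c}
[2] (stable)
  FIRST(S)={a,b,c}  FIRST(A)={b}  FIRST(B)={a}  FIRST(C)={a,c}

Compute FOLLOW by fixpoint:
initialize: $ ∈ FOLLOW(S)
round 1:
  C→B S: FOLLOW(B) ⊇ FIRST(S) = {a,b,c}; new: +{a,b,c}
  S→A b: FOLLOW(A) ⊇ FIRST(b) = {b}; new: +{b}
  S→a B: FOLLOW(B) ⊇ FOLLOW(S) ⊇ {$}; new: +{$}
  S→b C: FOLLOW(C) ⊇ FOLLOW(S) ⊇ {$}; new: +{$}
  S: {$}  A: {b}  B: {$,a,b,c}  C: {$}
round 2: — fixpoint
  S: {$}  A: {b}  B: {$,a,b,c}  C: {$}

FOLLOW(A) = ["b"]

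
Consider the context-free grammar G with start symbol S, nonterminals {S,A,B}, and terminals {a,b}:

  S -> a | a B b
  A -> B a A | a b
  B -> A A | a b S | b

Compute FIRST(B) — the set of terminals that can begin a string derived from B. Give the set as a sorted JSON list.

FIRST sets, iterate to fixpoint:
iter 1:
  A via A→a b: +{a}
  B via B→A A: +{a}
  B via B→b: +{b}
  S via S→a: +{a}
  FIRST(S)={a}  FIRST(A)={a}  FIRST(B)={a,b}
iter 2:
  A via A→B a A: +{b}
  FIRST(S)={a}  FIRST(A)={a,b}  FIRST(B)={a,b}
iter 3: (no change)
  FIRST(S)={a}  FIRST(A)={a,b}  FIRST(B)={a,b}

FIRST(B) = ["a", "b"]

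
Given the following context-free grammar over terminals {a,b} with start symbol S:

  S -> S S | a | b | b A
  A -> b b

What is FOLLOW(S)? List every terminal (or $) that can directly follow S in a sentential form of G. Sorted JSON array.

Compute FIRST by fixpoint:
iter 1:
  A via A→b b: +{b}
  S via S→a: +{a}
  S via S→b: +{b}
  FIRST[S]={a,b}  FIRST[A]={b}
iter 2: (no change)
  FIRST[S]={a,b}  FIRST[A]={b}

FOLLOW sets:
FOLLOW(S) := {$}
pass 1:
  S→S S: FOLLOW(S) ⊇ FIRST(S) = {a,b}; new: +{a,b}
  S→b A: FOLLOW(A) ⊇ FOLLOW(S) ⊇ {$,a,b}; new: +{$,a,b}
  FOLLOW(S)={$,a,b}  FOLLOW(A)={$,a,b}
pass 2: (stable)
  FOLLOW(S)={$,a,b}  FOLLOW(A)={$,a,b}

FOLLOW(S) = ["$", "a", "b"]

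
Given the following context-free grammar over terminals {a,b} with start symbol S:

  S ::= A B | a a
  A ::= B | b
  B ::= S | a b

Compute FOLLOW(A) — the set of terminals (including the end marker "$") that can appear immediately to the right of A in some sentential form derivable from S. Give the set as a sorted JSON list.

FIRST sets, iterate to fixpoint:
pass 1:
  A via A→b: +{b}
  B via B→a b: +{a}
  S via S→A B: +{b}
  S via S→a a: +{a}
  S: {a,b}  A: {b}  B: {a}
pass 2:
  A via A→B: +{a}
  B via B→S: +{b}
  S: {a,b}  A: {a,b}  B: {a,b}
pass 3: — fixpoint
  S: {a,b}  A: {a,b}  B: {a,b}

FOLLOW iteration:
FOLLOW(S) := {$}
round 1:
  S→A B: FOLLOW(A) ⊇ FIRST(B) = {a,b}; new: +{a,b}
  S→A B: FOLLOW(B) ⊇ FOLLOW(S) ⊇ {$}; new: +{$}
  S: {$}  A: {a,b}  B: {$}
round 2:
  A→B: FOLLOW(B) ⊇ FOLLOW(A) ⊇ {a,b}; new: +{a,b}
  B→S: FOLLOW(S) ⊇ FOLLOW(B) ⊇ {$,a,b}; new: +{a,b}
  S: {$,a,b}  A: {a,b}  B: {$,a,b}
round 3: done
  S: {$,a,b}  A: {a,b}  B: {$,a,b}

FOLLOW(A) = ["a", "b"]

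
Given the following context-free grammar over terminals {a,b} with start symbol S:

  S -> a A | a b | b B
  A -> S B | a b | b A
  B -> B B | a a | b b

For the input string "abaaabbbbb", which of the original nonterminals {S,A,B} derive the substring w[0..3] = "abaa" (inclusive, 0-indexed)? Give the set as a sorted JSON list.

CNF form of G:
  S -> T0 A | T0 T1 | T1 B
  A -> S B | T0 T1 | T1 A
  B -> B B | T0 T0 | T1 T1
  T0 -> a
  T1 -> b

CYK table (by increasing span), restricted to cells inside w[0..3]:
  [0..0]={T0}  "a"  orig:{}
  [1..1]={T1}  "b"  orig:{}
  [2..2]={T0}  "a"  orig:{}
  [3..3]={T0}  "a"  orig:{}
  [0..1]={A,S}  "ab"
  [1..2]=∅  "ba"
  [2..3]={B}  "aa"
  [0..2]=∅  "aba"
  [1..3]={S}  "baa"
  [0..3]={A}  "abaa"

Original NTs in T[0,3] deriving "abaa": ["A"]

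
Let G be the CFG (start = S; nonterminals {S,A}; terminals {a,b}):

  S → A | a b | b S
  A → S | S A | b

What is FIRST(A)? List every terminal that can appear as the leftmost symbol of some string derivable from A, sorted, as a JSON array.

FIRST iteration:
iter 1:
  A via A→b: +{b}
  S via S→A: +{b}
  S via S→a b: +{a}
  FIRST[S]={a,b}  FIRST[A]={b}
iter 2:
  A via A→S: +{a}
  FIRST[S]={a,b}  FIRST[A]={a,b}
iter 3: (no change)
  FIRST[S]={a,b}  FIRST[A]={a,b}

FIRST(A) = ["a", "b"]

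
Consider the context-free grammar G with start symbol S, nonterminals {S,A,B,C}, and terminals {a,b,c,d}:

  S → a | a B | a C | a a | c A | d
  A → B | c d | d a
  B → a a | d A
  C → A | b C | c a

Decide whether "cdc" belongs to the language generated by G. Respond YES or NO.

CNF form of G:
  S -> T0 B | T0 C | T0 T0 | T1 A | a | d
  A -> T0 T0 | T1 T2 | T2 A | T2 T0
  B -> T0 T0 | T2 A
  C -> T0 T0 | T1 T0 | T1 T2 | T2 A | T2 T0 | T3 C
  T0 -> a
  T1 -> c
  T2 -> d
  T3 -> b

CYK table (by increasing span):
  cell(0,0) c: {T1}  orig:{}
  cell(1,1) d: {S,T2}  orig:{S}
  cell(2,2) c: {T1}  orig:{}
  cell(0,1) cd: {A,C}
  cell(1,2) dc: ∅
  cell(0,2) cdc: ∅

S ∉ T[0,2] ⇒ NO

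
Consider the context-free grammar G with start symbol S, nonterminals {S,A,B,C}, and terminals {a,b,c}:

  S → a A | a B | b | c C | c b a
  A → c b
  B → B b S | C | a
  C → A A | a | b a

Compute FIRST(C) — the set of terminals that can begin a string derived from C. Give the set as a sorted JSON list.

FIRST iteration:
[1]
  A via A→c b: +{c}
  B via B→a: +{a}
  C via C→A A: +{c}
  C via C→a: +{a}
  C via C→b a: +{b}
  S via S→a A: +{a}
  S via S→b: +{b}
  S via S→c C: +{c}
  S: {a,b,c}  A: {c}  B: {a}  C: {a,b,c}
[2]
  B via B→C: +{b,c}
  S: {a,b,c}  A: {c}  B: {a,b,c}  C: {a,b,c}
[3] done
  S: {a,b,c}  A: {c}  B: {a,b,c}  C: {a,b,c}

FIRST(C) = ["a", "b", "c"]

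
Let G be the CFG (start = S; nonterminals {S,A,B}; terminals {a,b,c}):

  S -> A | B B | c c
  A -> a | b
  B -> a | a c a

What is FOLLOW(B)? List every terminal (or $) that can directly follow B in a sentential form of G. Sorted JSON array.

FIRST sets, iterate to fixpoint:
round 1:
  A via A→a: +{a}
  A via A→b: +{b}
  B via B→a: +{a}
  S via S→A: +{a,b}
  S via S→c c: +{c}
  FIRST[S]={a,b,c}  FIRST[A]={a,b}  FIRST[B]={a}
round 2: (no change)
  FIRST[S]={a,b,c}  FIRST[A]={a,b}  FIRST[B]={a}

Compute FOLLOW by fixpoint:
seed FOLLOW(S) with $
round 1:
  S→A: FOLLOW(A) ⊇ FOLLOW(S) ⊇ {$}; new: +{$}
  S→B B: FOLLOW(B) ⊇ FIRST(B) = {a}; new: +{a}
  S→B B: FOLLOW(B) ⊇ FOLLOW(S) ⊇ {$}; new: +{$}
  S: {$}  A: {$}  B: {$,a}
round 2: (no change)
  S: {$}  A: {$}  B: {$,a}

FOLLOW(B) = ["$", "a"]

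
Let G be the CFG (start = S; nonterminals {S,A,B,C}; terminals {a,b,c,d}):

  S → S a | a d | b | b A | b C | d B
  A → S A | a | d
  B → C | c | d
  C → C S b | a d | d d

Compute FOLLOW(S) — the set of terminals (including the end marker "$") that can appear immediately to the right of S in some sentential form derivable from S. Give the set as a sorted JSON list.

Compute FIRST by fixpoint:
round 1:
  A via A→a: +{a}
  A via A→d: +{d}
  B via B→c: +{c}
  B via B→d: +{d}
  C via C→a d: +{a}
  C via C→d d: +{d}
  S via S→a d: +{a}
  S via S→b: +{b}
  S via S→d B: +{d}
  FIRST(S)={a,b,d}  FIRST(A)={a,d}  FIRST(B)={c,d}  FIRST(C)={a,d}
round 2:
  A via A→S A: +{b}
  B via B→C: +{a}
  FIRST(S)={a,b,d}  FIRST(A)={a,b,d}  FIRST(B)={a,c,d}  FIRST(C)={a,d}
round 3: — fixpoint
  FIRST(S)={a,b,d}  FIRST(A)={a,b,d}  FIRST(B)={a,c,d}  FIRST(C)={a,d}

FOLLOW sets:
FOLLOW(S) := {$}
[1]
  A→S A: FOLLOW(S) ⊇ FIRST(A) = {a,b,d}; new: +{a,b,d}
  C→C S b: FOLLOW(C) ⊇ FIRST(S) = {a,b,d}; new: +{a,b,d}
  S→b A: FOLLOW(A) ⊇ FOLLOW(S) ⊇ {$,a,b,d}; new: +{$,a,b,d}
  S→b C: FOLLOW(C) ⊇ FOLLOW(S) ⊇ {$,a,b,d}; new: +{$}
  S→d B: FOLLOW(B) ⊇ FOLLOW(S) ⊇ {$,a,b,d}; new: +{$,a,b,d}
  FOLLOW[S]={$,a,b,d}  FOLLOW[A]={$,a,b,d}  FOLLOW[B]={$,a,b,d}  FOLLOW[C]={$,a,b,d}
[2] — fixpoint
  FOLLOW[S]={$,a,b,d}  FOLLOW[A]={$,a,b,d}  FOLLOW[B]={$,a,b,d}  FOLLOW[C]={$,a,b,d}

FOLLOW(S) = ["$", "a", "b", "d"]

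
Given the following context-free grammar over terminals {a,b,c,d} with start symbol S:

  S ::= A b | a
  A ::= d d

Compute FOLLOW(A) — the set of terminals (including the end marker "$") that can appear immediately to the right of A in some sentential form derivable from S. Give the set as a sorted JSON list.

Compute FIRST by fixpoint:
pass 1:
  A via A→d d: +{d}
  S via S→A b: +{d}
  S via S→a: +{a}
  FIRST[S]={a,d}  FIRST[A]={d}
pass 2: (no change)
  FIRST[S]={a,d}  FIRST[A]={d}

Compute FOLLOW by fixpoint:
FOLLOW(S) := {$}
[1]
  S→A b: FOLLOW(A) ⊇ FIRST(b) = {b}; new: +{b}
  FOLLOW[S]={$}  FOLLOW[A]={b}
[2] (stable)
  FOLLOW[S]={$}  FOLLOW[A]={b}

FOLLOW(A) = ["b"]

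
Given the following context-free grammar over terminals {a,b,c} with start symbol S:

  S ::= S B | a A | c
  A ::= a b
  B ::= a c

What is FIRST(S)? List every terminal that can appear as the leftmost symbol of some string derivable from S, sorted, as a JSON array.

Compute FIRST by fixpoint:
iter 1:
  A via A→a b: +{a}
  B via B→a c: +{a}
  S via S→a A: +{a}
  S via S→c: +{c}
  FIRST[S]={a,c}  FIRST[A]={a}  FIRST[B]={a}
iter 2: (stable)
  FIRST[S]={a,c}  FIRST[A]={a}  FIRST[B]={a}

FIRST(S) = ["a", "c"]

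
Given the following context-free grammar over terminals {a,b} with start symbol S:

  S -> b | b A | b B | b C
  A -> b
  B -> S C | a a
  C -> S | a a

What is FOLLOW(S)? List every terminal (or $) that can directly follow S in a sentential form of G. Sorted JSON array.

FIRST sets, iterate to fixpoint:
[1]
  A via A→b: +{b}
  B via B→a a: +{a}
  C via C→a a: +{a}
  S via S→b: +{b}
  FIRST(S)={b}  FIRST(A)={b}  FIRST(B)={a}  FIRST(C)={a}
[2]
  B via B→S C: +{b}
  C via C→S: +{b}
  FIRST(S)={b}  FIRST(A)={b}  FIRST(B)={a,b}  FIRST(C)={a,b}
[3] (no change)
  FIRST(S)={b}  FIRST(A)={b}  FIRST(B)={a,b}  FIRST(C)={a,b}

Compute FOLLOW by fixpoint:
seed FOLLOW(S) with $
iter 1:
  B→S C: FOLLOW(S) ⊇ FIRST(C) = {a,b}; new: +{a,b}
  S→b A: FOLLOW(A) ⊇ FOLLOW(S) ⊇ {$,a,b}; new: +{$,a,b}
  S→b B: FOLLOW(B) ⊇ FOLLOW(S) ⊇ {$,a,b}; new: +{$,a,b}
  S→b C: FOLLOW(C) ⊇ FOLLOW(S) ⊇ {$,a,b}; new: +{$,a,b}
  S: {$,a,b}  A: {$,a,b}  B: {$,a,b}  C: {$,a,b}
iter 2: done
  S: {$,a,b}  A: {$,a,b}  B: {$,a,b}  C: {$,a,b}

FOLLOW(S) = ["$", "a", "b"]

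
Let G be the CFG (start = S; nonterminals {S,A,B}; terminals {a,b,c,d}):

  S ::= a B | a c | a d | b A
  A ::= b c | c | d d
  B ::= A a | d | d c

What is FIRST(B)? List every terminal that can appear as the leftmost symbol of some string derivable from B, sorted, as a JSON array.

Compute FIRST by fixpoint:
round 1:
  A via A→b c: +{b}
  A via A→c: +{c}
  A via A→d d: +{d}
  B via B→A a: +{b,c,d}
  S via S→a B: +{a}
  S via S→b A: +{b}
  FIRST[S]={a,b}  FIRST[A]={b,c,d}  FIRST[B]={b,c,d}
round 2: (no change)
  FIRST[S]={a,b}  FIRST[A]={b,c,d}  FIRST[B]={b,c,d}

FIRST(B) = ["b", "c", "d"]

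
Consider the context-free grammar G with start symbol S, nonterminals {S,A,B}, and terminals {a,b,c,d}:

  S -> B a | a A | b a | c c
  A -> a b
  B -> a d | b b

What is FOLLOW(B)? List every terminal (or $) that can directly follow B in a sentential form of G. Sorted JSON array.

FIRST sets, iterate to fixpoint:
pass 1:
  A via A→a b: +{a}
  B via B→a d: +{a}
  B via B→b b: +{b}
  S via S→B a: +{a,b}
  S via S→c c: +{c}
  FIRST[S]={a,b,c}  FIRST[A]={a}  FIRST[B]={a,b}
pass 2: done
  FIRST[S]={a,b,c}  FIRST[A]={a}  FIRST[B]={a,b}

FOLLOW iteration:
FOLLOW(S) := {$}
[1]
  S→B a: FOLLOW(B) ⊇ FIRST(a) = {a}; new: +{a}
  S→a A: FOLLOW(A) ⊇ FOLLOW(S) ⊇ {$}; new: +{$}
  FOLLOW[S]={$}  FOLLOW[A]={$}  FOLLOW[B]={a}
[2] done
  FOLLOW[S]={$}  FOLLOW[A]={$}  FOLLOW[B]={a}

FOLLOW(B) = ["a"]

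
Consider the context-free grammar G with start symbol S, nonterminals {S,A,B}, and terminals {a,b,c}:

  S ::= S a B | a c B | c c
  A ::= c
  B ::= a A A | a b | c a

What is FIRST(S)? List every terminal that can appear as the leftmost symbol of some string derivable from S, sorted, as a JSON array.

FIRST sets, iterate to fixpoint:
iter 1:
  A via A→c: +{c}
  B via B→a A A: +{a}
  B via B→c a: +{c}
  S via S→a c B: +{a}
  S via S→c c: +{c}
  S: {a,c}  A: {c}  B: {a,c}
iter 2: done
  S: {a,c}  A: {c}  B: {a,c}

FIRST(S) = ["a", "c"]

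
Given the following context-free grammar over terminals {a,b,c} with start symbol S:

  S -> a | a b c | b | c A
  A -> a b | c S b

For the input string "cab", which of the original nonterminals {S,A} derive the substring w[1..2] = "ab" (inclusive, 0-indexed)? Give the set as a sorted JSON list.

Convert to CNF:
  S -> T0 X4 | T2 A | a | b
  A -> T0 T1 | T2 X3
  T0 -> a
  T1 -> b
  T2 -> c
  X3 -> S T1
  X4 -> T1 T2

Fill CYK table bottom-up — only the sub-triangle for w[1..2]:
  cell(1,1) a: {S,T0}  orig:{S}
  cell(2,2) b: {S,T1}  orig:{S}
  cell(1,2) ab: {A,X3}  orig:{A}

Original NTs in T[1,2] deriving "ab": ["A"]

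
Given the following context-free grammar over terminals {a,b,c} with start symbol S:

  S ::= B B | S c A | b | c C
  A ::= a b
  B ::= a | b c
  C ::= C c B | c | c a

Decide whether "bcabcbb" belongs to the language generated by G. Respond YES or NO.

CNF form of G:
  S -> B B | S X4 | T2 C | b
  A -> T0 T1
  B -> T1 T2 | a
  C -> C X3 | T2 T0 | c
  T0 -> a
  T1 -> b
  T2 -> c
  X3 -> T2 B
  X4 -> T2 A

Fill CYK table bottom-up:
  T[0,0] 'b' = {S,T1}  orig:{S}
  T[1,1] 'c' = {C,T2}  orig:{C}
  T[2,2] 'a' = {B,T0}  orig:{B}
  T[3,3] 'b' = {S,T1}  orig:{S}
  T[4,4] 'c' = {C,T2}  orig:{C}
  T[5,5] 'b' = {S,T1}  orig:{S}
  T[6,6] 'b' = {S,T1}  orig:{S}
  T[0,1] 'bc' = {B}
  T[1,2] 'ca' = {C,X3}  orig:{C}
  T[2,3] 'ab' = {A}
  T[3,4] 'bc' = {B}
  T[4,5] 'cb' = ∅
  T[5,6] 'bb' = ∅
  T[0,2] 'bca' = {S}
  T[1,3] 'cab' = {X4}  orig:{}
  T[2,4] 'abc' = {S}
  T[3,5] 'bcb' = ∅
  T[4,6] 'cbb' = ∅
  T[0,3] 'bcab' = {S}
  T[1,4] 'cabc' = ∅
  T[2,5] 'abcb' = ∅
  T[3,6] 'bcbb' = ∅
  T[0,4] 'bcabc' = ∅
  T[1,5] 'cabcb' = ∅
  T[2,6] 'abcbb' = ∅
  T[0,5] 'bcabcb' = ∅
  T[1,6] 'cabcbb' = ∅
  T[0,6] 'bcabcbb' = ∅

S ∉ T[0,6] ⇒ NO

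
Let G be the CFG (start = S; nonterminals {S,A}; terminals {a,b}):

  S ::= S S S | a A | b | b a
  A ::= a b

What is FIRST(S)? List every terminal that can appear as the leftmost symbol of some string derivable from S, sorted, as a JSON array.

FIRST iteration:
[1]
  A via A→a b: +{a}
  S via S→a A: +{a}
  S via S→b: +{b}
  FIRST[S]={a,b}  FIRST[A]={a}
[2] (no change)
  FIRST[S]={a,b}  FIRST[A]={a}

FIRST(S) = ["a", "b"]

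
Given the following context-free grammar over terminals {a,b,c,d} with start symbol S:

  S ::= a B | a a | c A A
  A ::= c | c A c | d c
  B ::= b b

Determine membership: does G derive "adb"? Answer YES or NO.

Convert to CNF:
  S -> T0 X5 | T3 B | T3 T3
  A -> T0 X4 | T1 T0 | c
  B -> T2 T2
  T0 -> c
  T1 -> d
  T2 -> b
  T3 -> a
  X4 -> A T0
  X5 -> A A

CYK fill:
  T[0,0] 'a' = {T3}  orig:{}
  T[1,1] 'd' = {T1}  orig:{}
  T[2,2] 'b' = {T2}  orig:{}
  T[0,1] 'ad' = ∅
  T[1,2] 'db' = ∅
  T[0,2] 'adb' = ∅

S ∉ T[0,2] ⇒ NO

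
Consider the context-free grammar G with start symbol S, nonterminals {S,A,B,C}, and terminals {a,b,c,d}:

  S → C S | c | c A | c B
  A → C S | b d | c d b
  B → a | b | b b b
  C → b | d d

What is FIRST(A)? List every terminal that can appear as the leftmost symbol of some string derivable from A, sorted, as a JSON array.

Compute FIRST by fixpoint:
round 1:
  A via A→b d: +{b}
  A via A→c d b: +{c}
  B via B→a: +{a}
  B via B→b: +{b}
  C via C→b: +{b}
  C via C→d d: +{d}
  S via S→C S: +{b,d}
  S via S→c: +{c}
  FIRST[S]={b,c,d}  FIRST[A]={b,c}  FIRST[B]={a,b}  FIRST[C]={b,d}
round 2:
  A via A→C S: +{d}
  FIRST[S]={b,c,d}  FIRST[A]={b,c,d}  FIRST[B]={a,b}  FIRST[C]={b,d}
round 3: (no change)
  FIRST[S]={b,c,d}  FIRST[A]={b,c,d}  FIRST[B]={a,b}  FIRST[C]={b,d}

FIRST(A) = ["b", "c", "d"]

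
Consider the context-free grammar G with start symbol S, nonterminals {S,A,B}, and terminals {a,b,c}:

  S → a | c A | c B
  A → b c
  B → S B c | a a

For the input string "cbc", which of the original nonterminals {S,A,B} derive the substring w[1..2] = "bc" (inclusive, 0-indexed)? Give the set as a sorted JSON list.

CNF form of G:
  S -> T1 A | T1 B | a
  A -> T0 T1
  B -> S X3 | T2 T2
  T0 -> b
  T1 -> c
  T2 -> a
  X3 -> B T1

CYK table (by increasing span) (cells [i..j] with 1 ≤ i ≤ j ≤ 2 only):
  T[1,1] 'b' = {T0}  orig:{}
  T[2,2] 'c' = {T1}  orig:{}
  T[1,2] 'bc' = {A}

Original NTs in T[1,2] deriving "bc": ["A"]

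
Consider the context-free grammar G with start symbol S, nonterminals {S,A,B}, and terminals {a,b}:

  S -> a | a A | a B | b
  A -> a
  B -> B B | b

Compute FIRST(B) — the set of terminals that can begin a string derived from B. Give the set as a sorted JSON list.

FIRST iteration:
round 1:
  A via A→a: +{a}
  B via B→b: +{b}
  S via S→a: +{a}
  S via S→b: +{b}
  FIRST(S)={a,b}  FIRST(A)={a}  FIRST(B)={b}
round 2: (stable)
  FIRST(S)={a,b}  FIRST(A)={a}  FIRST(B)={b}

FIRST(B) = ["b"]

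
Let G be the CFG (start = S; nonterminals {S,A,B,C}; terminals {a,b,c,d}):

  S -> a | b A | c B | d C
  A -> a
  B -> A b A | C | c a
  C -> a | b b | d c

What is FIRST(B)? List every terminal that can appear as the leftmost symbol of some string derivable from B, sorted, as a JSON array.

FIRST sets, iterate to fixpoint:
iter 1:
  A via A→a: +{a}
  B via B→A b A: +{a}
  B via B→c a: +{c}
  C via C→a: +{a}
  C via C→b b: +{b}
  C via C→d c: +{d}
  S via S→a: +{a}
  S via S→b A: +{b}
  S via S→c B: +{c}
  S via S→d C: +{d}
  S: {a,b,c,d}  A: {a}  B: {a,c}  C: {a,b,d}
iter 2:
  B via B→C: +{b,d}
  S: {a,b,c,d}  A: {a}  B: {a,b,c,d}  C: {a,b,d}
iter 3: — fixpoint
  S: {a,b,c,d}  A: {a}  B: {a,b,c,d}  C: {a,b,d}

FIRST(B) = ["a", "b", "c", "d"]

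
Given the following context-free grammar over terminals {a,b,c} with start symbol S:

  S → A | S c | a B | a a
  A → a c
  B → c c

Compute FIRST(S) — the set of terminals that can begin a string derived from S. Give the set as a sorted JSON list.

Compute FIRST by fixpoint:
round 1:
  A via A→a c: +{a}
  B via B→c c: +{c}
  S via S→A: +{a}
  S: {a}  A: {a}  B: {c}
round 2: (stable)
  S: {a}  A: {a}  B: {c}

FIRST(S) = ["a"]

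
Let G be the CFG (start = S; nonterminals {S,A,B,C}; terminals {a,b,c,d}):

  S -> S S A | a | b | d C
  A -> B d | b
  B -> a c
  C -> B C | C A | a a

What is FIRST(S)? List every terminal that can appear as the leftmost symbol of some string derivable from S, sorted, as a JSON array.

FIRST sets, iterate to fixpoint:
round 1:
  A via A→b: +{b}
  B via B→a c: +{a}
  C via C→B C: +{a}
  S via S→a: +{a}
  S via S→b: +{b}
  S via S→d C: +{d}
  FIRST[S]={a,b,d}  FIRST[A]={b}  FIRST[B]={a}  FIRST[C]={a}
round 2:
  A via A→B d: +{a}
  FIRST[S]={a,b,d}  FIRST[A]={a,b}  FIRST[B]={a}  FIRST[C]={a}
round 3: (no change)
  FIRST[S]={a,b,d}  FIRST[A]={a,b}  FIRST[B]={a}  FIRST[C]={a}

FIRST(S) = ["a", "b", "d"]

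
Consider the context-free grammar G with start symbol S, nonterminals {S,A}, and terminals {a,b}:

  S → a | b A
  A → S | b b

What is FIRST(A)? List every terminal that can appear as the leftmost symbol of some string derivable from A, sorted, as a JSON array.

FIRST iteration:
[1]
  A via A→b b: +{b}
  S via S→a: +{a}
  S via S→b A: +{b}
  S: {a,b}  A: {b}
[2]
  A via A→S: +{a}
  S: {a,b}  A: {a,b}
[3] done
  S: {a,b}  A: {a,b}

FIRST(A) = ["a", "b"]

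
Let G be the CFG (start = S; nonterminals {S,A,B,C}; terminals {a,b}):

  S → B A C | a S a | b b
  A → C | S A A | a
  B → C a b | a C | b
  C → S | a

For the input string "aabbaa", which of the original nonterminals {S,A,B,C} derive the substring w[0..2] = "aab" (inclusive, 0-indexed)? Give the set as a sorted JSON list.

CNF form of G:
  S -> B X8 | T0 X9 | T1 T1
  A -> B X2 | S X3 | T0 X4 | T1 T1 | a
  B -> C X5 | T0 C | b
  C -> B X6 | T0 X7 | T1 T1 | a
  T0 -> a
  T1 -> b
  X2 -> A C
  X3 -> A A
  X4 -> S T0
  X5 -> T0 T1
  X6 -> A C
  X7 -> S T0
  X8 -> A C
  X9 -> S T0

CYK table (by increasing span) — only the sub-triangle for w[0..2]:
  [0..0]={A,C,T0}  "a"  orig:{A,C}
  [1..1]={A,C,T0}  "a"  orig:{A,C}
  [2..2]={B,T1}  "b"  orig:{B}
  [0..1]={B,X2,X3,X6,X8}  "aa"  orig:{B}
  [1..2]={X5}  "ab"  orig:{}
  [0..2]={B}  "aab"

Original NTs in T[0,2] deriving "aab": ["B"]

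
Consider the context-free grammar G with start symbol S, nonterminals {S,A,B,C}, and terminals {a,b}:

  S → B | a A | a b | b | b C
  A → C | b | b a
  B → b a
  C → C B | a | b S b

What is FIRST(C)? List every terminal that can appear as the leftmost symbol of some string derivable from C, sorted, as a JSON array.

FIRST sets, iterate to fixpoint:
iter 1:
  A via A→b: +{b}
  B via B→b a: +{b}
  C via C→a: +{a}
  C via C→b S b: +{b}
  S via S→B: +{b}
  S via S→a A: +{a}
  FIRST(S)={a,b}  FIRST(A)={b}  FIRST(B)={b}  FIRST(C)={a,b}
iter 2:
  A via A→C: +{a}
  FIRST(S)={a,b}  FIRST(A)={a,b}  FIRST(B)={b}  FIRST(C)={a,b}
iter 3: — fixpoint
  FIRST(S)={a,b}  FIRST(A)={a,b}  FIRST(B)={b}  FIRST(C)={a,b}

FIRST(C) = ["a", "b"]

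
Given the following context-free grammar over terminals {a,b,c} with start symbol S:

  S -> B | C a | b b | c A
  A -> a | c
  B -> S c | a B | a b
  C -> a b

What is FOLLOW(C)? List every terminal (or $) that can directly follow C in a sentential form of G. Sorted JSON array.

Compute FIRST by fixpoint:
iter 1:
  A via A→a: +{a}
  A via A→c: +{c}
  B via B→a B: +{a}
  C via C→a b: +{a}
  S via S→B: +{a}
  S via S→b b: +{b}
  S via S→c A: +{c}
  S: {a,b,c}  A: {a,c}  B: {a}  C: {a}
iter 2:
  B via B→S c: +{b,c}
  S: {a,b,c}  A: {a,c}  B: {a,b,c}  C: {a}
iter 3: — fixpoint
  S: {a,b,c}  A: {a,c}  B: {a,b,c}  C: {a}

Compute FOLLOW by fixpoint:
initialize: $ ∈ FOLLOW(S)
round 1:
  B→S c: FOLLOW(S) ⊇ FIRST(c) = {c}; new: +{c}
  S→B: FOLLOW(B) ⊇ FOLLOW(S) ⊇ {$,c}; new: +{$,c}
  S→C a: FOLLOW(C) ⊇ FIRST(a) = {a}; new: +{a}
  S→c A: FOLLOW(A) ⊇ FOLLOW(S) ⊇ {$,c}; new: +{$,c}
  FOLLOW(S)={$,c}  FOLLOW(A)={$,c}  FOLLOW(B)={$,c}  FOLLOW(C)={a}
round 2: — fixpoint
  FOLLOW(S)={$,c}  FOLLOW(A)={$,c}  FOLLOW(B)={$,c}  FOLLOW(C)={a}

FOLLOW(C) = ["a"]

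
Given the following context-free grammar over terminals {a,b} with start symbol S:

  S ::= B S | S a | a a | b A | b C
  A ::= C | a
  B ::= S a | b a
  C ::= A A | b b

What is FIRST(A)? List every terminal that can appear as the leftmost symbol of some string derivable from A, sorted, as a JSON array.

Compute FIRST by fixpoint:
pass 1:
  A via A→a: +{a}
  B via B→b a: +{b}
  C via C→A A: +{a}
  C via C→b b: +{b}
  S via S→B S: +{b}
  S via S→a a: +{a}
  S: {a,b}  A: {a}  B: {b}  C: {a,b}
pass 2:
  A via A→C: +{b}
  B via B→S a: +{a}
  S: {a,b}  A: {a,b}  B: {a,b}  C: {a,b}
pass 3: (no change)
  S: {a,b}  A: {a,b}  B: {a,b}  C: {a,b}

FIRST(A) = ["a", "b"]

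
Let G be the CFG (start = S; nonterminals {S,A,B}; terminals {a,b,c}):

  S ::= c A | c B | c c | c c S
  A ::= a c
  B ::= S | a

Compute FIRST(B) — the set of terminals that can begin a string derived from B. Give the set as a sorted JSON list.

FIRST iteration:
pass 1:
  A via A→a c: +{a}
  B via B→a: +{a}
  S via S→c A: +{c}
  FIRST(S)={c}  FIRST(A)={a}  FIRST(B)={a}
pass 2:
  B via B→S: +{c}
  FIRST(S)={c}  FIRST(A)={a}  FIRST(B)={a,c}
pass 3: done
  FIRST(S)={c}  FIRST(A)={a}  FIRST(B)={a,c}

FIRST(B) = ["a", "c"]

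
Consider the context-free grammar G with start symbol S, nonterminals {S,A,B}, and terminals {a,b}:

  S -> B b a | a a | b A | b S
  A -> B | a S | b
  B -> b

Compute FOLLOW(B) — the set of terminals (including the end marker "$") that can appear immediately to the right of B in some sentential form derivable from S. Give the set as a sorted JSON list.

Compute FIRST by fixpoint:
pass 1:
  A via A→a S: +{a}
  A via A→b: +{b}
  B via B→b: +{b}
  S via S→B b a: +{b}
  S via S→a a: +{a}
  S: {a,b}  A: {a,b}  B: {b}
pass 2: done
  S: {a,b}  A: {a,b}  B: {b}

Compute FOLLOW by fixpoint:
seed FOLLOW(S) with $
iter 1:
  S→B b a: FOLLOW(B) ⊇ FIRST(b) = {b}; new: +{b}
  S→b A: FOLLOW(A) ⊇ FOLLOW(S) ⊇ {$}; new: +{$}
  S: {$}  A: {$}  B: {b}
iter 2:
  A→B: FOLLOW(B) ⊇ FOLLOW(A) ⊇ {$}; new: +{$}
  S: {$}  A: {$}  B: {$,b}
iter 3: (stable)
  S: {$}  A: {$}  B: {$,b}

FOLLOW(B) = ["$", "b"]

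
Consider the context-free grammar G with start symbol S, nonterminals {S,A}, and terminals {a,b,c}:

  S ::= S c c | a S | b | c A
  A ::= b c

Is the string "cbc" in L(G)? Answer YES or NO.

Convert to CNF:
  S -> S X3 | T1 A | T2 S | b
  A -> T0 T1
  T0 -> b
  T1 -> c
  T2 -> a
  X3 -> T1 T1

CYK fill:
  [0..0]={T1}  "c"  orig:{}
  [1..1]={S,T0}  "b"  orig:{S}
  [2..2]={T1}  "c"  orig:{}
  [0..1]=∅  "cb"
  [1..2]={A}  "bc"
  [0..2]={S}  "cbc"

S ∈ T[0,2] ⇒ YES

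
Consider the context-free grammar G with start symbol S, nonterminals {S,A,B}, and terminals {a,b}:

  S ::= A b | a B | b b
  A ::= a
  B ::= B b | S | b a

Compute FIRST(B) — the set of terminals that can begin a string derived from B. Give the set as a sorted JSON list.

Compute FIRST by fixpoint:
iter 1:
  A via A→a: +{a}
  B via B→b a: +{b}
  S via S→A b: +{a}
  S via S→b b: +{b}
  S: {a,b}  A: {a}  B: {b}
iter 2:
  B via B→S: +{a}
  S: {a,b}  A: {a}  B: {a,b}
iter 3: (no change)
  S: {a,b}  A: {a}  B: {a,b}

FIRST(B) = ["a", "b"]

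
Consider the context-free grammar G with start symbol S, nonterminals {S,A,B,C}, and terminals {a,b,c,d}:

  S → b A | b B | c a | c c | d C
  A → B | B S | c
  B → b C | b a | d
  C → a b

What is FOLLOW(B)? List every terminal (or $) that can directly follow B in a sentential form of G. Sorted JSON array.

FIRST sets, iterate to fixpoint:
pass 1:
  A via A→c: +{c}
  B via B→b C: +{b}
  B via B→d: +{d}
  C via C→a b: +{a}
  S via S→b A: +{b}
  S via S→c a: +{c}
  S via S→d C: +{d}
  FIRST[S]={b,c,d}  FIRST[A]={c}  FIRST[B]={b,d}  FIRST[C]={a}
pass 2:
  A via A→B: +{b,d}
  FIRST[S]={b,c,d}  FIRST[A]={b,c,d}  FIRST[B]={b,d}  FIRST[C]={a}
pass 3: (no change)
  FIRST[S]={b,c,d}  FIRST[A]={b,c,d}  FIRST[B]={b,d}  FIRST[C]={a}

Compute FOLLOW by fixpoint:
initialize: $ ∈ FOLLOW(S)
[1]
  A→B S: FOLLOW(B) ⊇ FIRST(S) = {b,c,d}; new: +{b,c,d}
  B→b C: FOLLOW(C) ⊇ FOLLOW(B) ⊇ {b,c,d}; new: +{b,c,d}
  S→b A: FOLLOW(A) ⊇ FOLLOW(S) ⊇ {$}; new: +{$}
  S→b B: FOLLOW(B) ⊇ FOLLOW(S) ⊇ {$}; new: +{$}
  S→d C: FOLLOW(C) ⊇ FOLLOW(S) ⊇ {$}; new: +{$}
  FOLLOW[S]={$}  FOLLOW[A]={$}  FOLLOW[B]={$,b,c,d}  FOLLOW[C]={$,b,c,d}
[2] — fixpoint
  FOLLOW[S]={$}  FOLLOW[A]={$}  FOLLOW[B]={$,b,c,d}  FOLLOW[C]={$,b,c,d}

FOLLOW(B) = ["$", "b", "c", "d"]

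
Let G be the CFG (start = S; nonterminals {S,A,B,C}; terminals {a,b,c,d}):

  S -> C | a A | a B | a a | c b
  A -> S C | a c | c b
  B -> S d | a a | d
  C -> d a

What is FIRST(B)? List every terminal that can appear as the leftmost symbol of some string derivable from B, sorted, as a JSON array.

FIRST sets, iterate to fixpoint:
round 1:
  A via A→a c: +{a}
  A via A→c b: +{c}
  B via B→a a: +{a}
  B via B→d: +{d}
  C via C→d a: +{d}
  S via S→C: +{d}
  S via S→a A: +{a}
  S via S→c b: +{c}
  S: {a,c,d}  A: {a,c}  B: {a,d}  C: {d}
round 2:
  A via A→S C: +{d}
  B via B→S d: +{c}
  S: {a,c,d}  A: {a,c,d}  B: {a,c,d}  C: {d}
round 3: (stable)
  S: {a,c,d}  A: {a,c,d}  B: {a,c,d}  C: {d}

FIRST(B) = ["a", "c", "d"]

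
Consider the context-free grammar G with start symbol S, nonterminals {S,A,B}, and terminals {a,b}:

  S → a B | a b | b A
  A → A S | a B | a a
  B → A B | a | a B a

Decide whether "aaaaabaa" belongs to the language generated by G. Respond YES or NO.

CNF form of G:
  S -> T0 B | T0 T1 | T1 A
  A -> A S | T0 B | T0 T0
  B -> A B | T0 X2 | a
  T0 -> a
  T1 -> b
  X2 -> B T0

CYK table (by increasing span):
  [0..0]={B,T0}  "a"  orig:{B}
  [1..1]={B,T0}  "a"  orig:{B}
  [2..2]={B,T0}  "a"  orig:{B}
  [3..3]={B,T0}  "a"  orig:{B}
  [4..4]={B,T0}  "a"  orig:{B}
  [5..5]={T1}  "b"  orig:{}
  [6..6]={B,T0}  "a"  orig:{B}
  [7..7]={B,T0}  "a"  orig:{B}
  [0..1]={A,S,X2}  "aa"  orig:{A,S}
  [1..2]={A,S,X2}  "aa"  orig:{A,S}
  [2..3]={A,S,X2}  "aa"  orig:{A,S}
  [3..4]={A,S,X2}  "aa"  orig:{A,S}
  [4..5]={S}  "ab"
  [5..6]=∅  "ba"
  [6..7]={A,S,X2}  "aa"  orig:{A,S}
  [0..2]={B}  "aaa"
  [1..3]={B}  "aaa"
  [2..4]={B}  "aaa"
  [3..5]=∅  "aab"
  [4..6]=∅  "aba"
  [5..7]={S}  "baa"
  [0..3]={A,S,X2}  "aaaa"  orig:{A,S}
  [1..4]={A,S,X2}  "aaaa"  orig:{A,S}
  [2..5]={A}  "aaab"
  [3..6]=∅  "aaba"
  [4..7]=∅  "abaa"
  [0..4]={B}  "aaaaa"
  [1..5]=∅  "aaaab"
  [2..6]={B}  "aaaba"
  [3..7]={A}  "aabaa"
  [0..5]={A}  "aaaaab"
  [1..6]={A,S}  "aaaaba"
  [2..7]={A,X2}  "aaabaa"  orig:{A}
  [0..6]={B}  "aaaaaba"
  [1..7]={A,B}  "aaaabaa"
  [0..7]={A,S,X2}  "aaaaabaa"  orig:{A,S}

S ∈ T[0,7] ⇒ YES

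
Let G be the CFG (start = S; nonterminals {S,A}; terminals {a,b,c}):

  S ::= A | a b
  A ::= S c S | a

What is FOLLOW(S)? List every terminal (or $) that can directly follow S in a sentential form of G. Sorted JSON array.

Compute FIRST by fixpoint:
round 1:
  A via A→a: +{a}
  S via S→A: +{a}
  FIRST[S]={a}  FIRST[A]={a}
round 2: (no change)
  FIRST[S]={a}  FIRST[A]={a}

Compute FOLLOW by fixpoint:
initialize: $ ∈ FOLLOW(S)
round 1:
  A→S c S: FOLLOW(S) ⊇ FIRST(c) = {c}; new: +{c}
  S→A: FOLLOW(A) ⊇ FOLLOW(S) ⊇ {$,c}; new: +{$,c}
  FOLLOW[S]={$,c}  FOLLOW[A]={$,c}
round 2: done
  FOLLOW[S]={$,c}  FOLLOW[A]={$,c}

FOLLOW(S) = ["$", "c"]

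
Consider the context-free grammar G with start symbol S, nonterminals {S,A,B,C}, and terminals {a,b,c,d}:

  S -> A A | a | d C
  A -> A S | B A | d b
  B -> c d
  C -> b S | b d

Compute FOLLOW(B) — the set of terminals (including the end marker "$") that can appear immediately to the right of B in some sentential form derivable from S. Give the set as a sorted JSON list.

FIRST iteration:
pass 1:
  A via A→d b: +{d}
  B via B→c d: +{c}
  C via C→b S: +{b}
  S via S→A A: +{d}
  S via S→a: +{a}
  FIRST[S]={a,d}  FIRST[A]={d}  FIRST[B]={c}  FIRST[C]={b}
pass 2:
  A via A→B A: +{c}
  S via S→A A: +{c}
  FIRST[S]={a,c,d}  FIRST[A]={c,d}  FIRST[B]={c}  FIRST[C]={b}
pass 3: (no change)
  FIRST[S]={a,c,d}  FIRST[A]={c,d}  FIRST[B]={c}  FIRST[C]={b}

FOLLOW iteration:
seed FOLLOW(S) with $
pass 1:
  A→A S: FOLLOW(A) ⊇ FIRST(S) = {a,c,d}; new: +{a,c,d}
  A→A S: FOLLOW(S) ⊇ FOLLOW(A) ⊇ {a,c,d}; new: +{a,c,d}
  A→B A: FOLLOW(B) ⊇ FIRST(A) = {c,d}; new: +{c,d}
  S→A A: FOLLOW(A) ⊇ FOLLOW(S) ⊇ {$,a,c,d}; new: +{$}
  S→d C: FOLLOW(C) ⊇ FOLLOW(S) ⊇ {$,a,c,d}; new: +{$,a,c,d}
  S: {$,a,c,d}  A: {$,a,c,d}  B: {c,d}  C: {$,a,c,d}
pass 2: done
  S: {$,a,c,d}  A: {$,a,c,d}  B: {c,d}  C: {$,a,c,d}

FOLLOW(B) = ["c", "d"]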